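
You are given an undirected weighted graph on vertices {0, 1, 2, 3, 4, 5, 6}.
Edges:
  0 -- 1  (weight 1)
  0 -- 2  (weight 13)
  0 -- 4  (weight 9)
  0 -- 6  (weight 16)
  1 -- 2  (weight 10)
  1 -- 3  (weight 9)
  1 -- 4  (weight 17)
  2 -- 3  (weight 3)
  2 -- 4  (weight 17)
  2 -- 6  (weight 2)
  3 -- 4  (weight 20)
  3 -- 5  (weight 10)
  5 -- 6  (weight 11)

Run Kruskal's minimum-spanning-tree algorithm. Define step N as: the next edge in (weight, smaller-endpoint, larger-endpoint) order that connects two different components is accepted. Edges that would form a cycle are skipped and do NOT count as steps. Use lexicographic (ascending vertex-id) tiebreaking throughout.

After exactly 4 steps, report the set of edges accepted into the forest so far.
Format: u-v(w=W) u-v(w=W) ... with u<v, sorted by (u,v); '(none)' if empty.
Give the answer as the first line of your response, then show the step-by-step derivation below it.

0-1(w=1) 0-4(w=9) 2-3(w=3) 2-6(w=2)

step 1: add edge 0-1 (w=1); MST = {0-1(w=1)}
step 2: add edge 2-6 (w=2); MST = {0-1(w=1) 2-6(w=2)}
step 3: add edge 2-3 (w=3); MST = {0-1(w=1) 2-3(w=3) 2-6(w=2)}
step 4: add edge 0-4 (w=9); MST = {0-1(w=1) 0-4(w=9) 2-3(w=3) 2-6(w=2)}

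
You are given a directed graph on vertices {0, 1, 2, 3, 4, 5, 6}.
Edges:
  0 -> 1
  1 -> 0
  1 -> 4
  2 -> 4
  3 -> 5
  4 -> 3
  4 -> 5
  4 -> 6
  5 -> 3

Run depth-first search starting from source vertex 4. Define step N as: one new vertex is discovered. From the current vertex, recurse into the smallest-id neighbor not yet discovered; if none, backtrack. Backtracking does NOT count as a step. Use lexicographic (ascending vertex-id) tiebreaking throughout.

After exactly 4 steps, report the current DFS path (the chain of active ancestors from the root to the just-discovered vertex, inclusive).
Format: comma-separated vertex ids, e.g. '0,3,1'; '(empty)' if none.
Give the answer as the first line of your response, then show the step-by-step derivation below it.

4,6

step 1: discover 4; path=4; order=4
step 2: discover 3; path=4>3; order=4,3
step 3: discover 5; path=4>3>5; order=4,3,5
step 4: discover 6; path=4>6; order=4,3,5,6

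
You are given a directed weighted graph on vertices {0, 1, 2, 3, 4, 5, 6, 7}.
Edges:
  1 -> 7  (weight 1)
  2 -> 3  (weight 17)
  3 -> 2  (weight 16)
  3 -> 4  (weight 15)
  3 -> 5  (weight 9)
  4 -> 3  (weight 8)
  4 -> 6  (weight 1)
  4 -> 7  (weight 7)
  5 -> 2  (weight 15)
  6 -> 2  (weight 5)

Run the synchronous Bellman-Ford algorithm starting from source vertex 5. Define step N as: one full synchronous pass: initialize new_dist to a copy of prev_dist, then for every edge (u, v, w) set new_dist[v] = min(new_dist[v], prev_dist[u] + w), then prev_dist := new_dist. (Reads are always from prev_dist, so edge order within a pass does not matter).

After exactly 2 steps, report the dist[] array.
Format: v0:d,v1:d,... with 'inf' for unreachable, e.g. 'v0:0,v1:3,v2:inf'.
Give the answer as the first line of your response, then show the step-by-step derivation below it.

v0:inf,v1:inf,v2:15,v3:32,v4:inf,v5:0,v6:inf,v7:inf

step 1: dist = v0:inf,v1:inf,v2:15,v3:inf,v4:inf,v5:0,v6:inf,v7:inf
step 2: dist = v0:inf,v1:inf,v2:15,v3:32,v4:inf,v5:0,v6:inf,v7:inf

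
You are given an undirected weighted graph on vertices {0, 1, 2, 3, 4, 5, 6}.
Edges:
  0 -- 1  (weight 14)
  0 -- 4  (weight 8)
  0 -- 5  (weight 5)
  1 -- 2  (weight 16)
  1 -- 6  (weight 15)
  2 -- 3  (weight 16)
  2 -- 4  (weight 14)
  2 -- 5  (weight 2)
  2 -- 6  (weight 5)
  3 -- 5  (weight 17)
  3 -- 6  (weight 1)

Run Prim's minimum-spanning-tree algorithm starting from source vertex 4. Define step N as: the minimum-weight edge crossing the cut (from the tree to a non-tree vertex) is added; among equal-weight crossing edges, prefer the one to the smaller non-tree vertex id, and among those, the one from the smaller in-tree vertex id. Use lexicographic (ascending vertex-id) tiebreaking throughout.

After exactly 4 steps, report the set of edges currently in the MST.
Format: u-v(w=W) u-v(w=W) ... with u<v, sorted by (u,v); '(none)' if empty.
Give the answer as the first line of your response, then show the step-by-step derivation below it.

0-4(w=8) 0-5(w=5) 2-5(w=2) 2-6(w=5)

step 1: add edge 0-4 (w=8); MST = {0-4(w=8)}
step 2: add edge 0-5 (w=5); MST = {0-4(w=8) 0-5(w=5)}
step 3: add edge 2-5 (w=2); MST = {0-4(w=8) 0-5(w=5) 2-5(w=2)}
step 4: add edge 2-6 (w=5); MST = {0-4(w=8) 0-5(w=5) 2-5(w=2) 2-6(w=5)}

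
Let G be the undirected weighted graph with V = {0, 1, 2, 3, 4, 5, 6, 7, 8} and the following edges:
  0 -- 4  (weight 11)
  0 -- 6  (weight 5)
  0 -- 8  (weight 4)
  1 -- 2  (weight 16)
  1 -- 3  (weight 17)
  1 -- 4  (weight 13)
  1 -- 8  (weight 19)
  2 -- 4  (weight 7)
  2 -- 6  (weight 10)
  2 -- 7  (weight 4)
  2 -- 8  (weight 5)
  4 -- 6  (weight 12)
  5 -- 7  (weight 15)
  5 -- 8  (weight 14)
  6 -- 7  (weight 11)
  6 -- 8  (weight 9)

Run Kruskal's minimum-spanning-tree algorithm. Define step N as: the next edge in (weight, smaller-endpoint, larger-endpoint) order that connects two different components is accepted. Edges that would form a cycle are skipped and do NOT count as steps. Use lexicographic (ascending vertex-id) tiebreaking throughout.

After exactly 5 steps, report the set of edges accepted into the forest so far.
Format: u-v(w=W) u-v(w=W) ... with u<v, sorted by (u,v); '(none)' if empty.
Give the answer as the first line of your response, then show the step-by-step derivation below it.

0-6(w=5) 0-8(w=4) 2-4(w=7) 2-7(w=4) 2-8(w=5)

step 1: add edge 0-8 (w=4); MST = {0-8(w=4)}
step 2: add edge 2-7 (w=4); MST = {0-8(w=4) 2-7(w=4)}
step 3: add edge 0-6 (w=5); MST = {0-6(w=5) 0-8(w=4) 2-7(w=4)}
step 4: add edge 2-8 (w=5); MST = {0-6(w=5) 0-8(w=4) 2-7(w=4) 2-8(w=5)}
step 5: add edge 2-4 (w=7); MST = {0-6(w=5) 0-8(w=4) 2-4(w=7) 2-7(w=4) 2-8(w=5)}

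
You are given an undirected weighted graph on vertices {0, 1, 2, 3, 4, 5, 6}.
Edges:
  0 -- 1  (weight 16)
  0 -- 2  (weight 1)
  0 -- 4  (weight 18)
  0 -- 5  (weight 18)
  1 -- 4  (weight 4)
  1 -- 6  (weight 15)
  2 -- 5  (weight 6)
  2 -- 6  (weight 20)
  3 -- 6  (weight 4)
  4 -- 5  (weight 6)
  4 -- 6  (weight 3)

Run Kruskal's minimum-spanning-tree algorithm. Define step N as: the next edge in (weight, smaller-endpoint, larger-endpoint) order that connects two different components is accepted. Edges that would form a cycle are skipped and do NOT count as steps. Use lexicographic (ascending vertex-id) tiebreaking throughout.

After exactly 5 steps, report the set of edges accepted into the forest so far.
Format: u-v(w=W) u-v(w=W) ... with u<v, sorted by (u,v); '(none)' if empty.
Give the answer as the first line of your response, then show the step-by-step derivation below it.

0-2(w=1) 1-4(w=4) 2-5(w=6) 3-6(w=4) 4-6(w=3)

step 1: add edge 0-2 (w=1); MST = {0-2(w=1)}
step 2: add edge 4-6 (w=3); MST = {0-2(w=1) 4-6(w=3)}
step 3: add edge 1-4 (w=4); MST = {0-2(w=1) 1-4(w=4) 4-6(w=3)}
step 4: add edge 3-6 (w=4); MST = {0-2(w=1) 1-4(w=4) 3-6(w=4) 4-6(w=3)}
step 5: add edge 2-5 (w=6); MST = {0-2(w=1) 1-4(w=4) 2-5(w=6) 3-6(w=4) 4-6(w=3)}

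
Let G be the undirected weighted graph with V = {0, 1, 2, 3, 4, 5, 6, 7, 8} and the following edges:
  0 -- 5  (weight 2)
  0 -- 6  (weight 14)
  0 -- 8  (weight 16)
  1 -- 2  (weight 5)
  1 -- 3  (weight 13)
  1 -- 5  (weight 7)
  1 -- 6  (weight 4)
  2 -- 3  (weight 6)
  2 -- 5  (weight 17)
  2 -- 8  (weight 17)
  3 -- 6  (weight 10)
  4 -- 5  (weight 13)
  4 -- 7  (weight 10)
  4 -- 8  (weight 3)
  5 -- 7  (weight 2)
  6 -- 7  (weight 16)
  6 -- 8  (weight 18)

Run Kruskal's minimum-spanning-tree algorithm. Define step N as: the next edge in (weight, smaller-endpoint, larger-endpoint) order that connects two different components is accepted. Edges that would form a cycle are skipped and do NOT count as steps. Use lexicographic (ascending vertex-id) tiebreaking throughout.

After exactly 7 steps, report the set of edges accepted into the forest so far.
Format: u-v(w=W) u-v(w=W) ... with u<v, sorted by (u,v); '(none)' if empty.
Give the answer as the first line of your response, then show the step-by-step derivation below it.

0-5(w=2) 1-2(w=5) 1-5(w=7) 1-6(w=4) 2-3(w=6) 4-8(w=3) 5-7(w=2)

step 1: add edge 0-5 (w=2); MST = {0-5(w=2)}
step 2: add edge 5-7 (w=2); MST = {0-5(w=2) 5-7(w=2)}
step 3: add edge 4-8 (w=3); MST = {0-5(w=2) 4-8(w=3) 5-7(w=2)}
step 4: add edge 1-6 (w=4); MST = {0-5(w=2) 1-6(w=4) 4-8(w=3) 5-7(w=2)}
step 5: add edge 1-2 (w=5); MST = {0-5(w=2) 1-2(w=5) 1-6(w=4) 4-8(w=3) 5-7(w=2)}
step 6: add edge 2-3 (w=6); MST = {0-5(w=2) 1-2(w=5) 1-6(w=4) 2-3(w=6) 4-8(w=3) 5-7(w=2)}
step 7: add edge 1-5 (w=7); MST = {0-5(w=2) 1-2(w=5) 1-5(w=7) 1-6(w=4) 2-3(w=6) 4-8(w=3) 5-7(w=2)}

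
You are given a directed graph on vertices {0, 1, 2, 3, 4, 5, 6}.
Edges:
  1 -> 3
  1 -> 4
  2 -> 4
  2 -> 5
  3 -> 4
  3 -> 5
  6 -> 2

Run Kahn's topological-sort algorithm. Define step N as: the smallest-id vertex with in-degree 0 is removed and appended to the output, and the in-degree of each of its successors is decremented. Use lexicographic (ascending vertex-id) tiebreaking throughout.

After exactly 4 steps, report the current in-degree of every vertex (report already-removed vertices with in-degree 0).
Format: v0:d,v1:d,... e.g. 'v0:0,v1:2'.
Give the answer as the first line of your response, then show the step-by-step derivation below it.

v0:0,v1:0,v2:0,v3:0,v4:1,v5:1,v6:0

step 1: output 0; order=[0]; indeg=(0,0,1,1,3,2,0)
step 2: output 1; order=[0,1]; indeg=(0,0,1,0,2,2,0)
step 3: output 3; order=[0,1,3]; indeg=(0,0,1,0,1,1,0)
step 4: output 6; order=[0,1,3,6]; indeg=(0,0,0,0,1,1,0)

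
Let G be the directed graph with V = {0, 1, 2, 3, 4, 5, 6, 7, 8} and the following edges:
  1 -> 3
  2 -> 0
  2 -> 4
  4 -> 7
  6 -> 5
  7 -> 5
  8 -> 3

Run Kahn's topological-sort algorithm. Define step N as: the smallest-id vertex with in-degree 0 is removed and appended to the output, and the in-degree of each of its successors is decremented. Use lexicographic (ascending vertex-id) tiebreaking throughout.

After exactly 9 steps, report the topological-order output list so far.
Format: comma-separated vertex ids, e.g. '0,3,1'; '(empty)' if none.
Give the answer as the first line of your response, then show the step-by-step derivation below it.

1,2,0,4,6,7,5,8,3

step 1: output 1; order=[1]; indeg=(1,0,0,1,1,2,0,1,0)
step 2: output 2; order=[1,2]; indeg=(0,0,0,1,0,2,0,1,0)
step 3: output 0; order=[1,2,0]; indeg=(0,0,0,1,0,2,0,1,0)
step 4: output 4; order=[1,2,0,4]; indeg=(0,0,0,1,0,2,0,0,0)
step 5: output 6; order=[1,2,0,4,6]; indeg=(0,0,0,1,0,1,0,0,0)
step 6: output 7; order=[1,2,0,4,6,7]; indeg=(0,0,0,1,0,0,0,0,0)
step 7: output 5; order=[1,2,0,4,6,7,5]; indeg=(0,0,0,1,0,0,0,0,0)
step 8: output 8; order=[1,2,0,4,6,7,5,8]; indeg=(0,0,0,0,0,0,0,0,0)
step 9: output 3; order=[1,2,0,4,6,7,5,8,3]; indeg=(0,0,0,0,0,0,0,0,0)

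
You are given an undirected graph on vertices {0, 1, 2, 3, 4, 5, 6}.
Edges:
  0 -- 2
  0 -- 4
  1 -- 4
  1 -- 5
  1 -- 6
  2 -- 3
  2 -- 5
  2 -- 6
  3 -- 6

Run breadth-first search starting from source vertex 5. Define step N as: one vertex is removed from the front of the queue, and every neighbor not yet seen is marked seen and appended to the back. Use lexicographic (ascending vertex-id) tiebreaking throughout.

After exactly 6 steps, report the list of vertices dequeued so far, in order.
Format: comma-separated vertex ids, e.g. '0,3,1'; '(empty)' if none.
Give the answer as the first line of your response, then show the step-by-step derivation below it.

5,1,2,4,6,0

step 1: dequeue 5; queue=[1,2]; order=5
step 2: dequeue 1; queue=[2,4,6]; order=5,1
step 3: dequeue 2; queue=[4,6,0,3]; order=5,1,2
step 4: dequeue 4; queue=[6,0,3]; order=5,1,2,4
step 5: dequeue 6; queue=[0,3]; order=5,1,2,4,6
step 6: dequeue 0; queue=[3]; order=5,1,2,4,6,0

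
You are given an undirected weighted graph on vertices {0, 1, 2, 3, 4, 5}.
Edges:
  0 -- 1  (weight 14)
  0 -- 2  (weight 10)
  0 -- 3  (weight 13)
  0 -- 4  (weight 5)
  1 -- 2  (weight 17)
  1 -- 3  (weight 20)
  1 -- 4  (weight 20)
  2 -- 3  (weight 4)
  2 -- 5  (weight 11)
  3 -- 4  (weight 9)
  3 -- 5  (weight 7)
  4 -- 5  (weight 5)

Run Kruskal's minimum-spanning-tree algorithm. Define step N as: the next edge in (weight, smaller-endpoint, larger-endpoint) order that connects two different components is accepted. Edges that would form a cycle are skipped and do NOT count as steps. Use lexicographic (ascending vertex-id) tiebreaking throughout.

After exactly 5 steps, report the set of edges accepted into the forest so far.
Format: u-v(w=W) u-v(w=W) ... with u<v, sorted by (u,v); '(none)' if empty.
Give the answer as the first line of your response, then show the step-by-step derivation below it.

0-1(w=14) 0-4(w=5) 2-3(w=4) 3-5(w=7) 4-5(w=5)

step 1: add edge 2-3 (w=4); MST = {2-3(w=4)}
step 2: add edge 0-4 (w=5); MST = {0-4(w=5) 2-3(w=4)}
step 3: add edge 4-5 (w=5); MST = {0-4(w=5) 2-3(w=4) 4-5(w=5)}
step 4: add edge 3-5 (w=7); MST = {0-4(w=5) 2-3(w=4) 3-5(w=7) 4-5(w=5)}
step 5: add edge 0-1 (w=14); MST = {0-1(w=14) 0-4(w=5) 2-3(w=4) 3-5(w=7) 4-5(w=5)}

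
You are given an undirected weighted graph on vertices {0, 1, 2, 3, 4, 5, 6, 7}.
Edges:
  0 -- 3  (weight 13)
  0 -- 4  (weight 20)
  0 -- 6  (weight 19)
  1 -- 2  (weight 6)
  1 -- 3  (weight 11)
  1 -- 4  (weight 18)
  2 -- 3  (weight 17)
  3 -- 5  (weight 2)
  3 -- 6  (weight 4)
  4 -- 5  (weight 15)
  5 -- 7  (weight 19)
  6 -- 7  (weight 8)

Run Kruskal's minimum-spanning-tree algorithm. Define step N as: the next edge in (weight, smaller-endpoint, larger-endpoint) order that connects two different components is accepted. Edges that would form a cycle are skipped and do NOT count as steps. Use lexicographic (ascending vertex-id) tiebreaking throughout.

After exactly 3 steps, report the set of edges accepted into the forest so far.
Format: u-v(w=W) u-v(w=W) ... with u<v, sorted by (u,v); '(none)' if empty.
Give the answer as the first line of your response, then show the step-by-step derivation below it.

1-2(w=6) 3-5(w=2) 3-6(w=4)

step 1: add edge 3-5 (w=2); MST = {3-5(w=2)}
step 2: add edge 3-6 (w=4); MST = {3-5(w=2) 3-6(w=4)}
step 3: add edge 1-2 (w=6); MST = {1-2(w=6) 3-5(w=2) 3-6(w=4)}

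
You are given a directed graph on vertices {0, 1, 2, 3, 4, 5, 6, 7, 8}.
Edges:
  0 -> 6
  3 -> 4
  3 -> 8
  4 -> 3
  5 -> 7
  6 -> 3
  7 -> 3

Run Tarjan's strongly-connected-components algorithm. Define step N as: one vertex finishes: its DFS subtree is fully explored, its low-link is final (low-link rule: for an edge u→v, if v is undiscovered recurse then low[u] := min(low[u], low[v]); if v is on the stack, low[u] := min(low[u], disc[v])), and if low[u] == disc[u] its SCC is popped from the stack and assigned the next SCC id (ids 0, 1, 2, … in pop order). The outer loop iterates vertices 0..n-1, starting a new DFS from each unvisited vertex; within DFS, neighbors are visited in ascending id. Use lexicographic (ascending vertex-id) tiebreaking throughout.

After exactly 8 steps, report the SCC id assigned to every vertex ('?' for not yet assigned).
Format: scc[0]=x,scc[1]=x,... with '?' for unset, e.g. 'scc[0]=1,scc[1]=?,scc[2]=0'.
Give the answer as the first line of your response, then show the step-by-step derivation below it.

scc[0]=3,scc[1]=4,scc[2]=5,scc[3]=1,scc[4]=1,scc[5]=?,scc[6]=2,scc[7]=6,scc[8]=0

step 1: low=(low[0]=0,low[1]=?,low[2]=?,low[3]=2,low[4]=2,low[5]=?,low[6]=1,low[7]=?,low[8]=?); scc=(scc[0]=?,scc[1]=?,scc[2]=?,scc[3]=?,scc[4]=?,scc[5]=?,scc[6]=?,scc[7]=?,scc[8]=?)
step 2: low=(low[0]=0,low[1]=?,low[2]=?,low[3]=2,low[4]=2,low[5]=?,low[6]=1,low[7]=?,low[8]=4); scc=(scc[0]=?,scc[1]=?,scc[2]=?,scc[3]=?,scc[4]=?,scc[5]=?,scc[6]=?,scc[7]=?,scc[8]=0)
step 3: low=(low[0]=0,low[1]=?,low[2]=?,low[3]=2,low[4]=2,low[5]=?,low[6]=1,low[7]=?,low[8]=4); scc=(scc[0]=?,scc[1]=?,scc[2]=?,scc[3]=1,scc[4]=1,scc[5]=?,scc[6]=?,scc[7]=?,scc[8]=0)
step 4: low=(low[0]=0,low[1]=?,low[2]=?,low[3]=2,low[4]=2,low[5]=?,low[6]=1,low[7]=?,low[8]=4); scc=(scc[0]=?,scc[1]=?,scc[2]=?,scc[3]=1,scc[4]=1,scc[5]=?,scc[6]=2,scc[7]=?,scc[8]=0)
step 5: low=(low[0]=0,low[1]=?,low[2]=?,low[3]=2,low[4]=2,low[5]=?,low[6]=1,low[7]=?,low[8]=4); scc=(scc[0]=3,scc[1]=?,scc[2]=?,scc[3]=1,scc[4]=1,scc[5]=?,scc[6]=2,scc[7]=?,scc[8]=0)
step 6: low=(low[0]=0,low[1]=5,low[2]=?,low[3]=2,low[4]=2,low[5]=?,low[6]=1,low[7]=?,low[8]=4); scc=(scc[0]=3,scc[1]=4,scc[2]=?,scc[3]=1,scc[4]=1,scc[5]=?,scc[6]=2,scc[7]=?,scc[8]=0)
step 7: low=(low[0]=0,low[1]=5,low[2]=6,low[3]=2,low[4]=2,low[5]=?,low[6]=1,low[7]=?,low[8]=4); scc=(scc[0]=3,scc[1]=4,scc[2]=5,scc[3]=1,scc[4]=1,scc[5]=?,scc[6]=2,scc[7]=?,scc[8]=0)
step 8: low=(low[0]=0,low[1]=5,low[2]=6,low[3]=2,low[4]=2,low[5]=7,low[6]=1,low[7]=8,low[8]=4); scc=(scc[0]=3,scc[1]=4,scc[2]=5,scc[3]=1,scc[4]=1,scc[5]=?,scc[6]=2,scc[7]=6,scc[8]=0)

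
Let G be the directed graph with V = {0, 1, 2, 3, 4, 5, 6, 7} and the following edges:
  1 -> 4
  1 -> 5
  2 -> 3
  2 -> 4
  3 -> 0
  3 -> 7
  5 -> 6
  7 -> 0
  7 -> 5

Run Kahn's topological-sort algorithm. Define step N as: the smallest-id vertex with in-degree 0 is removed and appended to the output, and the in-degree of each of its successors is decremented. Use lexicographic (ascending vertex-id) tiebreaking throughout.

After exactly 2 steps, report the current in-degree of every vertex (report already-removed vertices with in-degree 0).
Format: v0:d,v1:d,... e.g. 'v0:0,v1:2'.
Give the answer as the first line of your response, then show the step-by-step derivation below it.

v0:2,v1:0,v2:0,v3:0,v4:0,v5:1,v6:1,v7:1

step 1: output 1; order=[1]; indeg=(2,0,0,1,1,1,1,1)
step 2: output 2; order=[1,2]; indeg=(2,0,0,0,0,1,1,1)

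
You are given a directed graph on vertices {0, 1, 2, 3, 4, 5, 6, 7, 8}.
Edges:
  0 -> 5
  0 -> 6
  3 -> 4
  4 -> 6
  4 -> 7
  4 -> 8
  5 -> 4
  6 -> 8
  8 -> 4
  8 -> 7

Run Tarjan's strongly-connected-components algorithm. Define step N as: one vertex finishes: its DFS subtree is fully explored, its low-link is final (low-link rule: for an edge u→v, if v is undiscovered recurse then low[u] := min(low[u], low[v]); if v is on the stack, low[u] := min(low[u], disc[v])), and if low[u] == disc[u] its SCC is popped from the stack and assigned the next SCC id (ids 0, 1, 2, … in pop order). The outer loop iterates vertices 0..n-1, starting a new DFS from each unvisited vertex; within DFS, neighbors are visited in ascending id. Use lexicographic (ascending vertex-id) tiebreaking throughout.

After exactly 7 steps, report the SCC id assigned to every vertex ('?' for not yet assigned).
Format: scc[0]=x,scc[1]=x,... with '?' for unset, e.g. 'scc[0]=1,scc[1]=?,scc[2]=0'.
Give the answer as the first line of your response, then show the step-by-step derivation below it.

scc[0]=3,scc[1]=4,scc[2]=?,scc[3]=?,scc[4]=1,scc[5]=2,scc[6]=1,scc[7]=0,scc[8]=1

step 1: low=(low[0]=0,low[1]=?,low[2]=?,low[3]=?,low[4]=2,low[5]=1,low[6]=3,low[7]=5,low[8]=2); scc=(scc[0]=?,scc[1]=?,scc[2]=?,scc[3]=?,scc[4]=?,scc[5]=?,scc[6]=?,scc[7]=0,scc[8]=?)
step 2: low=(low[0]=0,low[1]=?,low[2]=?,low[3]=?,low[4]=2,low[5]=1,low[6]=3,low[7]=5,low[8]=2); scc=(scc[0]=?,scc[1]=?,scc[2]=?,scc[3]=?,scc[4]=?,scc[5]=?,scc[6]=?,scc[7]=0,scc[8]=?)
step 3: low=(low[0]=0,low[1]=?,low[2]=?,low[3]=?,low[4]=2,low[5]=1,low[6]=2,low[7]=5,low[8]=2); scc=(scc[0]=?,scc[1]=?,scc[2]=?,scc[3]=?,scc[4]=?,scc[5]=?,scc[6]=?,scc[7]=0,scc[8]=?)
step 4: low=(low[0]=0,low[1]=?,low[2]=?,low[3]=?,low[4]=2,low[5]=1,low[6]=2,low[7]=5,low[8]=2); scc=(scc[0]=?,scc[1]=?,scc[2]=?,scc[3]=?,scc[4]=1,scc[5]=?,scc[6]=1,scc[7]=0,scc[8]=1)
step 5: low=(low[0]=0,low[1]=?,low[2]=?,low[3]=?,low[4]=2,low[5]=1,low[6]=2,low[7]=5,low[8]=2); scc=(scc[0]=?,scc[1]=?,scc[2]=?,scc[3]=?,scc[4]=1,scc[5]=2,scc[6]=1,scc[7]=0,scc[8]=1)
step 6: low=(low[0]=0,low[1]=?,low[2]=?,low[3]=?,low[4]=2,low[5]=1,low[6]=2,low[7]=5,low[8]=2); scc=(scc[0]=3,scc[1]=?,scc[2]=?,scc[3]=?,scc[4]=1,scc[5]=2,scc[6]=1,scc[7]=0,scc[8]=1)
step 7: low=(low[0]=0,low[1]=6,low[2]=?,low[3]=?,low[4]=2,low[5]=1,low[6]=2,low[7]=5,low[8]=2); scc=(scc[0]=3,scc[1]=4,scc[2]=?,scc[3]=?,scc[4]=1,scc[5]=2,scc[6]=1,scc[7]=0,scc[8]=1)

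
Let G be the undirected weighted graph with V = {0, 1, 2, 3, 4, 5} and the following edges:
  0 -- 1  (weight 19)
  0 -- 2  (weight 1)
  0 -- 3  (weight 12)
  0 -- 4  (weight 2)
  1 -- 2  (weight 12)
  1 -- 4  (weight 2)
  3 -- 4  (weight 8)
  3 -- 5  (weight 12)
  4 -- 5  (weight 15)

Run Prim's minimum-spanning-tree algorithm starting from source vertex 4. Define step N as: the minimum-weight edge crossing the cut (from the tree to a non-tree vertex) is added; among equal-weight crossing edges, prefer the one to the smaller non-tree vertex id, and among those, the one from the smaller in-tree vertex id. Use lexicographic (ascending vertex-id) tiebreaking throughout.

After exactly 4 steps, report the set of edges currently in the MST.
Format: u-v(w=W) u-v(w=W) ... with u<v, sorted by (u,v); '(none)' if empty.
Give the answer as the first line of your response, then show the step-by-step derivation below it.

0-2(w=1) 0-4(w=2) 1-4(w=2) 3-4(w=8)

step 1: add edge 0-4 (w=2); MST = {0-4(w=2)}
step 2: add edge 0-2 (w=1); MST = {0-2(w=1) 0-4(w=2)}
step 3: add edge 1-4 (w=2); MST = {0-2(w=1) 0-4(w=2) 1-4(w=2)}
step 4: add edge 3-4 (w=8); MST = {0-2(w=1) 0-4(w=2) 1-4(w=2) 3-4(w=8)}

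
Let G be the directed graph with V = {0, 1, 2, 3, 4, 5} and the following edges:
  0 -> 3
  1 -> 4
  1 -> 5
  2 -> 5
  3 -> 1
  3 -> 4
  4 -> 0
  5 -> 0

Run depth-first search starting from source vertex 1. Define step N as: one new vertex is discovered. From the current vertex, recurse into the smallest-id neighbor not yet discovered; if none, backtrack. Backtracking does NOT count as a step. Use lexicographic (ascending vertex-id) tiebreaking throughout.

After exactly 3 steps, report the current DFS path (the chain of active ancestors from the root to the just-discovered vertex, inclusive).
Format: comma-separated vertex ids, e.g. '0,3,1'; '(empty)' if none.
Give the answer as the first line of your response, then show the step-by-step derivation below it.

1,4,0

step 1: discover 1; path=1; order=1
step 2: discover 4; path=1>4; order=1,4
step 3: discover 0; path=1>4>0; order=1,4,0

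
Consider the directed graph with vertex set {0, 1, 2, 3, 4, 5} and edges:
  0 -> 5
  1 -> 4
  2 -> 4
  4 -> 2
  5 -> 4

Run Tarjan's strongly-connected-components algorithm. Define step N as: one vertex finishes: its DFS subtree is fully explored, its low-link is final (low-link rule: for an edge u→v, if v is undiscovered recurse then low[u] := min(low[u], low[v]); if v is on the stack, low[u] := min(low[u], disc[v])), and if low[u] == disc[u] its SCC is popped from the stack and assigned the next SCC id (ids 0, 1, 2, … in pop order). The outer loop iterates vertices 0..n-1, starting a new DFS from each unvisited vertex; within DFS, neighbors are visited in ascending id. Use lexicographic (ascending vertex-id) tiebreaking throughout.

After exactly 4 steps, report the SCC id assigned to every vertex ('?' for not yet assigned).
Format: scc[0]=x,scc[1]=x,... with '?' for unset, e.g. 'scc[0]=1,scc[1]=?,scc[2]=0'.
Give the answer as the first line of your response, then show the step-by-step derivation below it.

scc[0]=2,scc[1]=?,scc[2]=0,scc[3]=?,scc[4]=0,scc[5]=1

step 1: low=(low[0]=0,low[1]=?,low[2]=2,low[3]=?,low[4]=2,low[5]=1); scc=(scc[0]=?,scc[1]=?,scc[2]=?,scc[3]=?,scc[4]=?,scc[5]=?)
step 2: low=(low[0]=0,low[1]=?,low[2]=2,low[3]=?,low[4]=2,low[5]=1); scc=(scc[0]=?,scc[1]=?,scc[2]=0,scc[3]=?,scc[4]=0,scc[5]=?)
step 3: low=(low[0]=0,low[1]=?,low[2]=2,low[3]=?,low[4]=2,low[5]=1); scc=(scc[0]=?,scc[1]=?,scc[2]=0,scc[3]=?,scc[4]=0,scc[5]=1)
step 4: low=(low[0]=0,low[1]=?,low[2]=2,low[3]=?,low[4]=2,low[5]=1); scc=(scc[0]=2,scc[1]=?,scc[2]=0,scc[3]=?,scc[4]=0,scc[5]=1)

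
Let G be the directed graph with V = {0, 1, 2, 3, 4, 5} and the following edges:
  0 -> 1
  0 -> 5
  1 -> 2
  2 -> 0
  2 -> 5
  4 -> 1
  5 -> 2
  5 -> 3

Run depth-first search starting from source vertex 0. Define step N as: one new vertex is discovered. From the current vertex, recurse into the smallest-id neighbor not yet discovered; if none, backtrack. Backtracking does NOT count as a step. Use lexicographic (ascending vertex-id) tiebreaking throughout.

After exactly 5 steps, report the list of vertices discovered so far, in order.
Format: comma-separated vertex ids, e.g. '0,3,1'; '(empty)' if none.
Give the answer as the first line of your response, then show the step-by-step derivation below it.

0,1,2,5,3

step 1: discover 0; path=0; order=0
step 2: discover 1; path=0>1; order=0,1
step 3: discover 2; path=0>1>2; order=0,1,2
step 4: discover 5; path=0>1>2>5; order=0,1,2,5
step 5: discover 3; path=0>1>2>5>3; order=0,1,2,5,3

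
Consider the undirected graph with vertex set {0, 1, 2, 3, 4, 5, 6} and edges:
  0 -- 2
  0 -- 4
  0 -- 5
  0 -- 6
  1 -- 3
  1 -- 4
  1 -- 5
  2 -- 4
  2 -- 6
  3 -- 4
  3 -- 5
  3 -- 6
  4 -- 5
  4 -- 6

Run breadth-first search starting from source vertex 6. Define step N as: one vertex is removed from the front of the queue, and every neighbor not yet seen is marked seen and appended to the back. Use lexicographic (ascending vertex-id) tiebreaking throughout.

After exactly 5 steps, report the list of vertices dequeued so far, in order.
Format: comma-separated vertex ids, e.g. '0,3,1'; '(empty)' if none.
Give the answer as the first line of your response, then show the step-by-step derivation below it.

6,0,2,3,4

step 1: dequeue 6; queue=[0,2,3,4]; order=6
step 2: dequeue 0; queue=[2,3,4,5]; order=6,0
step 3: dequeue 2; queue=[3,4,5]; order=6,0,2
step 4: dequeue 3; queue=[4,5,1]; order=6,0,2,3
step 5: dequeue 4; queue=[5,1]; order=6,0,2,3,4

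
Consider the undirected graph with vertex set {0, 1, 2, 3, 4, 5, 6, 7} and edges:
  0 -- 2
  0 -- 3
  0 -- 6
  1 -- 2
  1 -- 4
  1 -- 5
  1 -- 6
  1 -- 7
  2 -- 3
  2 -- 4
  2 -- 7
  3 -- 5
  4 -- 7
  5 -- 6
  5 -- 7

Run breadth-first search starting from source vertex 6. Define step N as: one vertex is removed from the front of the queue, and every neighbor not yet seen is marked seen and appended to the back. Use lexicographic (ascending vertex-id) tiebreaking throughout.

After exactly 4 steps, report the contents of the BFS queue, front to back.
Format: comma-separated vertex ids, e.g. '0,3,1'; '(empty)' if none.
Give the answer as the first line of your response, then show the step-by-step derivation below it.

2,3,4,7

step 1: dequeue 6; queue=[0,1,5]; order=6
step 2: dequeue 0; queue=[1,5,2,3]; order=6,0
step 3: dequeue 1; queue=[5,2,3,4,7]; order=6,0,1
step 4: dequeue 5; queue=[2,3,4,7]; order=6,0,1,5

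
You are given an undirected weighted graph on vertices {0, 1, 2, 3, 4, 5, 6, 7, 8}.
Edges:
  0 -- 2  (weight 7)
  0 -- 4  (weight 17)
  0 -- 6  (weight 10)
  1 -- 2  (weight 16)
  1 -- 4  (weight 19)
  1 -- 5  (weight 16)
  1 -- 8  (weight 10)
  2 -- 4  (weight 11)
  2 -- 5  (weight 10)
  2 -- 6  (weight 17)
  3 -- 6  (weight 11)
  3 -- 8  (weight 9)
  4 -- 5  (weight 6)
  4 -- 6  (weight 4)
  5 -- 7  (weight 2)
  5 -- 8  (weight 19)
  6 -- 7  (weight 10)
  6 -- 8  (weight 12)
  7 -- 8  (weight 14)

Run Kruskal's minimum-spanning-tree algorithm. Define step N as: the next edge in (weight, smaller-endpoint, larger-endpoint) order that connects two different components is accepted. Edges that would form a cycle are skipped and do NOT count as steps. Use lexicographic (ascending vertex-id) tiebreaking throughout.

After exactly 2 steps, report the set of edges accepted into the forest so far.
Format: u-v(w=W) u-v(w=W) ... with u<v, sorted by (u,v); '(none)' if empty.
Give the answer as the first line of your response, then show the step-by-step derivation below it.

4-6(w=4) 5-7(w=2)

step 1: add edge 5-7 (w=2); MST = {5-7(w=2)}
step 2: add edge 4-6 (w=4); MST = {4-6(w=4) 5-7(w=2)}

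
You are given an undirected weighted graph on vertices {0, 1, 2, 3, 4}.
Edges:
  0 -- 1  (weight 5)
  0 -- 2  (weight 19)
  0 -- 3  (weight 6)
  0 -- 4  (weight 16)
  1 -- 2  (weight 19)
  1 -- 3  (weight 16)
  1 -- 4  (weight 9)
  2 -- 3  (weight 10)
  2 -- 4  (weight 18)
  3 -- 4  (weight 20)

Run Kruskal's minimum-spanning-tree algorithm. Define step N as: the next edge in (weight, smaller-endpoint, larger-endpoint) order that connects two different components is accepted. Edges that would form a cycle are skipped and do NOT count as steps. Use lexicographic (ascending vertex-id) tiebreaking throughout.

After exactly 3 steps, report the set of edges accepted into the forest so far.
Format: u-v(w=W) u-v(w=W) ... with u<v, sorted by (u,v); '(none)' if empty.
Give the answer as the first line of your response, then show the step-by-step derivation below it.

0-1(w=5) 0-3(w=6) 1-4(w=9)

step 1: add edge 0-1 (w=5); MST = {0-1(w=5)}
step 2: add edge 0-3 (w=6); MST = {0-1(w=5) 0-3(w=6)}
step 3: add edge 1-4 (w=9); MST = {0-1(w=5) 0-3(w=6) 1-4(w=9)}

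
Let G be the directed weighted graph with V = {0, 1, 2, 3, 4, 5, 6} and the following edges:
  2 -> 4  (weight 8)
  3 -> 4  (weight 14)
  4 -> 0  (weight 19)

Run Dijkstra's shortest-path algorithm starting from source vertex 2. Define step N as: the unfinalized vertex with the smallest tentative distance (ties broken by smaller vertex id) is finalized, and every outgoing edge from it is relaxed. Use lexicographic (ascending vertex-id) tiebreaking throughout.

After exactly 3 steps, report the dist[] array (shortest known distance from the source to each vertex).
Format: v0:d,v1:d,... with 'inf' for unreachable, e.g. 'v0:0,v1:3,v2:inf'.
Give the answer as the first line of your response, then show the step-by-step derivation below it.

v0:27,v1:inf,v2:0,v3:inf,v4:8,v5:inf,v6:inf

step 1: dist = v0:inf,v1:inf,v2:0,v3:inf,v4:8,v5:inf,v6:inf
step 2: dist = v0:27,v1:inf,v2:0,v3:inf,v4:8,v5:inf,v6:inf
step 3: dist = v0:27,v1:inf,v2:0,v3:inf,v4:8,v5:inf,v6:inf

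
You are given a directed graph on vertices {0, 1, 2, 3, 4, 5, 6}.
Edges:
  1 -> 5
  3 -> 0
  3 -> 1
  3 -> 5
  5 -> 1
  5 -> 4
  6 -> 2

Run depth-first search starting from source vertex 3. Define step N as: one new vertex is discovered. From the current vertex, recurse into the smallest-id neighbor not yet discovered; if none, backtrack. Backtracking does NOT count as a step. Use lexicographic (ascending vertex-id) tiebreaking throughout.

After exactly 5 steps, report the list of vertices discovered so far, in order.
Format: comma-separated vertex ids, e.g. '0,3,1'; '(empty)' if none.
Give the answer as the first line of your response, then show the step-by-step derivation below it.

3,0,1,5,4

step 1: discover 3; path=3; order=3
step 2: discover 0; path=3>0; order=3,0
step 3: discover 1; path=3>1; order=3,0,1
step 4: discover 5; path=3>1>5; order=3,0,1,5
step 5: discover 4; path=3>1>5>4; order=3,0,1,5,4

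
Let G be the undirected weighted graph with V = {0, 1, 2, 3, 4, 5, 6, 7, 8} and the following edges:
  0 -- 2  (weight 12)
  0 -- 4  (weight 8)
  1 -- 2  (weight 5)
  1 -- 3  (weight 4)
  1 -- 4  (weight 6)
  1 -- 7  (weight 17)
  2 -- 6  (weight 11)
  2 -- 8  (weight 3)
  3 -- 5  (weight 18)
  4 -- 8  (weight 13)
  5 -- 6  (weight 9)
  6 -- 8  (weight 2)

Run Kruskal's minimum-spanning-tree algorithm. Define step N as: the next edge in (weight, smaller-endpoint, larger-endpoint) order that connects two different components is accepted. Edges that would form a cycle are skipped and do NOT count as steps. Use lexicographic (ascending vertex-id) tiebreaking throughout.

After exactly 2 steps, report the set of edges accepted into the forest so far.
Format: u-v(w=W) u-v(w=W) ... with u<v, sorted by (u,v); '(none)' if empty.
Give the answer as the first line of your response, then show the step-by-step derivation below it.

2-8(w=3) 6-8(w=2)

step 1: add edge 6-8 (w=2); MST = {6-8(w=2)}
step 2: add edge 2-8 (w=3); MST = {2-8(w=3) 6-8(w=2)}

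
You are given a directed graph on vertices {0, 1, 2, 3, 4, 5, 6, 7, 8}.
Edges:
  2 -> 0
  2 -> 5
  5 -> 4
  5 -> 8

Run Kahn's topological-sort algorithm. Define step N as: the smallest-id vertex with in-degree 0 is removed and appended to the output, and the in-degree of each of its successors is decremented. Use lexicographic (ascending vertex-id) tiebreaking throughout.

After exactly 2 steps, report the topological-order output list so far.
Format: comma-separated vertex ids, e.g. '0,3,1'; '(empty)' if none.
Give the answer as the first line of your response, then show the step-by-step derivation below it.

1,2

step 1: output 1; order=[1]; indeg=(1,0,0,0,1,1,0,0,1)
step 2: output 2; order=[1,2]; indeg=(0,0,0,0,1,0,0,0,1)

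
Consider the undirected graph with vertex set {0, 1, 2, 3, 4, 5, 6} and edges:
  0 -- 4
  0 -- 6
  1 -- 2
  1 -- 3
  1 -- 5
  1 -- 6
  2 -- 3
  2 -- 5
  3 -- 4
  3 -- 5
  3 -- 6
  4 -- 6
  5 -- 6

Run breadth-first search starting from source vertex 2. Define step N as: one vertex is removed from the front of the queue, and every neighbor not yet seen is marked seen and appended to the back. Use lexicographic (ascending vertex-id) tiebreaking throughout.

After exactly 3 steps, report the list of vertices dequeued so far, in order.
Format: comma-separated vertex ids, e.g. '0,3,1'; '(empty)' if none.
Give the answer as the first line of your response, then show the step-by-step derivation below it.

2,1,3

step 1: dequeue 2; queue=[1,3,5]; order=2
step 2: dequeue 1; queue=[3,5,6]; order=2,1
step 3: dequeue 3; queue=[5,6,4]; order=2,1,3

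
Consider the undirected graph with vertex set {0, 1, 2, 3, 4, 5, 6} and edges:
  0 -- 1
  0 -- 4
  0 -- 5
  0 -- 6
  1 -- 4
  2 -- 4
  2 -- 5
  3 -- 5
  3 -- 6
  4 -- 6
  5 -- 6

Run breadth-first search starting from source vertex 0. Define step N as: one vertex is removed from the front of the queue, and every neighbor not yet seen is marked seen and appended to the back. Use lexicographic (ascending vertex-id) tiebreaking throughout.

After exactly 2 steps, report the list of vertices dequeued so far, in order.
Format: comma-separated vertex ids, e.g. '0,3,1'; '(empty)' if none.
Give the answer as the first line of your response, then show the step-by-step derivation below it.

0,1

step 1: dequeue 0; queue=[1,4,5,6]; order=0
step 2: dequeue 1; queue=[4,5,6]; order=0,1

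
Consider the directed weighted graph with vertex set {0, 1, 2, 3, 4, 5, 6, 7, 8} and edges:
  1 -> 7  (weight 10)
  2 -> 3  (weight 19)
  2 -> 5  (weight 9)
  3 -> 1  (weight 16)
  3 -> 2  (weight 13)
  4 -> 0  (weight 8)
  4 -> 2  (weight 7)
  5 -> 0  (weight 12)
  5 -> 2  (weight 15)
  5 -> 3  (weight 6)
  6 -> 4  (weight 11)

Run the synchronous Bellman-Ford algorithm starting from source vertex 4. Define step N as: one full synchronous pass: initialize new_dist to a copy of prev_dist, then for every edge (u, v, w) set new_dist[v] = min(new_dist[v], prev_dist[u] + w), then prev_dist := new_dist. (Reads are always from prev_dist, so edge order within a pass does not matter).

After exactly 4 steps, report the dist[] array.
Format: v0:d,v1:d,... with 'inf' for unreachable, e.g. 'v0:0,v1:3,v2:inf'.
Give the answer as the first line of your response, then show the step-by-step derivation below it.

v0:8,v1:38,v2:7,v3:22,v4:0,v5:16,v6:inf,v7:52,v8:inf

step 1: dist = v0:8,v1:inf,v2:7,v3:inf,v4:0,v5:inf,v6:inf,v7:inf,v8:inf
step 2: dist = v0:8,v1:inf,v2:7,v3:26,v4:0,v5:16,v6:inf,v7:inf,v8:inf
step 3: dist = v0:8,v1:42,v2:7,v3:22,v4:0,v5:16,v6:inf,v7:inf,v8:inf
step 4: dist = v0:8,v1:38,v2:7,v3:22,v4:0,v5:16,v6:inf,v7:52,v8:inf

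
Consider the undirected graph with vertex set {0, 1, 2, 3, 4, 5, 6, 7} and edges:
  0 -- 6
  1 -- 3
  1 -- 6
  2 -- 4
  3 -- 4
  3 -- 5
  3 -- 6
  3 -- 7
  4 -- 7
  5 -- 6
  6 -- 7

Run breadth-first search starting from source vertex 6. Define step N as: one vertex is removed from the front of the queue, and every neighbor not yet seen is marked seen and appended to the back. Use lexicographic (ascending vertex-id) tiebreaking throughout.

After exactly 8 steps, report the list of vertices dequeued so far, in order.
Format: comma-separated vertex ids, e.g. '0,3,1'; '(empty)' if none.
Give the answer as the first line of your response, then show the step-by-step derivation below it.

6,0,1,3,5,7,4,2

step 1: dequeue 6; queue=[0,1,3,5,7]; order=6
step 2: dequeue 0; queue=[1,3,5,7]; order=6,0
step 3: dequeue 1; queue=[3,5,7]; order=6,0,1
step 4: dequeue 3; queue=[5,7,4]; order=6,0,1,3
step 5: dequeue 5; queue=[7,4]; order=6,0,1,3,5
step 6: dequeue 7; queue=[4]; order=6,0,1,3,5,7
step 7: dequeue 4; queue=[2]; order=6,0,1,3,5,7,4
step 8: dequeue 2; queue=[(empty)]; order=6,0,1,3,5,7,4,2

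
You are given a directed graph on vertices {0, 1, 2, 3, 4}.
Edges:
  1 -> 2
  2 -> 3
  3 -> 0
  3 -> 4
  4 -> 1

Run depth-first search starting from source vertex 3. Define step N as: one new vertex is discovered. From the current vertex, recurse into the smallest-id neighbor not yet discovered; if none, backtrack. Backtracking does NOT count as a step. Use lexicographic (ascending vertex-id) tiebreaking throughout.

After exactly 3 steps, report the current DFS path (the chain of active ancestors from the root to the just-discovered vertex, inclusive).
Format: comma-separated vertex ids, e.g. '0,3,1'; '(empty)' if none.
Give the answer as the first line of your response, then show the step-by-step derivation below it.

3,4

step 1: discover 3; path=3; order=3
step 2: discover 0; path=3>0; order=3,0
step 3: discover 4; path=3>4; order=3,0,4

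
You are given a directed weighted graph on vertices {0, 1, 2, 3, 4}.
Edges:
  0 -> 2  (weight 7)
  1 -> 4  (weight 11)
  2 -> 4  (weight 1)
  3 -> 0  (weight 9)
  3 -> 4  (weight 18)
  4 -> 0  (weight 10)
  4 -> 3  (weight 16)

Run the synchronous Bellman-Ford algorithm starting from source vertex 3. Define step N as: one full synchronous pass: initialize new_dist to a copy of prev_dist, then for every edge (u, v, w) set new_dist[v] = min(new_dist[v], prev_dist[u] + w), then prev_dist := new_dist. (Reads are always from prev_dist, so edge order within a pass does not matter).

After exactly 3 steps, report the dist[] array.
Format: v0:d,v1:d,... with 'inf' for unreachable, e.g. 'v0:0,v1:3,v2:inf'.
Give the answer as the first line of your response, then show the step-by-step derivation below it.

v0:9,v1:inf,v2:16,v3:0,v4:17

step 1: dist = v0:9,v1:inf,v2:inf,v3:0,v4:18
step 2: dist = v0:9,v1:inf,v2:16,v3:0,v4:18
step 3: dist = v0:9,v1:inf,v2:16,v3:0,v4:17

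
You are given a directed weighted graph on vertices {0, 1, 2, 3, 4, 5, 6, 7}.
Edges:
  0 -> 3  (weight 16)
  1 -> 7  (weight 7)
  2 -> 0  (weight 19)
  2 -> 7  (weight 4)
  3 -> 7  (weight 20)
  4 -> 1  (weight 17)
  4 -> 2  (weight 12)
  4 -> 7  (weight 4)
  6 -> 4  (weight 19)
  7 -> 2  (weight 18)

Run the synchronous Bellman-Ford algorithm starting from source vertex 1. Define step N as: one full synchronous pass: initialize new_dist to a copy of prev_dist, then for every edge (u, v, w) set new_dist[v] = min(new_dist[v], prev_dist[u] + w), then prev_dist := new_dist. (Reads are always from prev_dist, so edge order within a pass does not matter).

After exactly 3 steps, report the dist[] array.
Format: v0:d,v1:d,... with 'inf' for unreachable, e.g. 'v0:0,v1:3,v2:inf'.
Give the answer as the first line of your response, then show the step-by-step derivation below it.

v0:44,v1:0,v2:25,v3:inf,v4:inf,v5:inf,v6:inf,v7:7

step 1: dist = v0:inf,v1:0,v2:inf,v3:inf,v4:inf,v5:inf,v6:inf,v7:7
step 2: dist = v0:inf,v1:0,v2:25,v3:inf,v4:inf,v5:inf,v6:inf,v7:7
step 3: dist = v0:44,v1:0,v2:25,v3:inf,v4:inf,v5:inf,v6:inf,v7:7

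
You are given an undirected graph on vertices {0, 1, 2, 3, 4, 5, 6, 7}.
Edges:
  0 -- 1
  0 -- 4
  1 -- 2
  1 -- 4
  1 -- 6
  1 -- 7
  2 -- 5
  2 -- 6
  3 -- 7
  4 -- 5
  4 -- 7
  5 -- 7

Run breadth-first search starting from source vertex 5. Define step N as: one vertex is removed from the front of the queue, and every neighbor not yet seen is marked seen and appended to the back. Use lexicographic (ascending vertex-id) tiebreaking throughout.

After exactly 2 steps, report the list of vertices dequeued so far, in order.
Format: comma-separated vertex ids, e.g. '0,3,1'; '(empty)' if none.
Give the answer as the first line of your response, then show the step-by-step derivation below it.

5,2

step 1: dequeue 5; queue=[2,4,7]; order=5
step 2: dequeue 2; queue=[4,7,1,6]; order=5,2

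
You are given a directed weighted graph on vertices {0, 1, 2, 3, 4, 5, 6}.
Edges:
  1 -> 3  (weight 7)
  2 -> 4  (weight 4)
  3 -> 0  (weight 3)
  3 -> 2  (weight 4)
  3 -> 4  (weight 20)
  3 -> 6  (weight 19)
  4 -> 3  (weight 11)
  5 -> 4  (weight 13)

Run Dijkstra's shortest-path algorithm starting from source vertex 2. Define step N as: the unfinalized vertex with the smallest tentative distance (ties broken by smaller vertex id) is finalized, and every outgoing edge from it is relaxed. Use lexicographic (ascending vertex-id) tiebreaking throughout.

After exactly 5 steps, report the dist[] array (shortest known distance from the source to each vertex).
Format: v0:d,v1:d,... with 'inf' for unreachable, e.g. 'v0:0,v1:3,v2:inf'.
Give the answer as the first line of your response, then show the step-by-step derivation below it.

v0:18,v1:inf,v2:0,v3:15,v4:4,v5:inf,v6:34

step 1: dist = v0:inf,v1:inf,v2:0,v3:inf,v4:4,v5:inf,v6:inf
step 2: dist = v0:inf,v1:inf,v2:0,v3:15,v4:4,v5:inf,v6:inf
step 3: dist = v0:18,v1:inf,v2:0,v3:15,v4:4,v5:inf,v6:34
step 4: dist = v0:18,v1:inf,v2:0,v3:15,v4:4,v5:inf,v6:34
step 5: dist = v0:18,v1:inf,v2:0,v3:15,v4:4,v5:inf,v6:34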